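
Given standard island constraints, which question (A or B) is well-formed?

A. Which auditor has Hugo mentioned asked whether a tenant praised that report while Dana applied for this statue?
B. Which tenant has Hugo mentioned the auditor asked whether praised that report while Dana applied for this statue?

In B, the wh-phrase is extracted from inside a wh-island (introduced by "whether"), which blocks movement.
In A, the extraction path crosses only that-complement boundaries, which are transparent.
So A is grammatical.

A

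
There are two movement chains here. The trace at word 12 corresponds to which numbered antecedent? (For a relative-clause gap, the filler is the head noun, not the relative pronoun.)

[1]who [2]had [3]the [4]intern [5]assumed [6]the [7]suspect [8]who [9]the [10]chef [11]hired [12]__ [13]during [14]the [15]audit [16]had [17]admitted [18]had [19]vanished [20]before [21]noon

The marked gap is inside the relative clause, the direct object of "hired".
Its filler is the head noun "suspect" (via "who"), at word 7.
(The other dependency links word 1 to a gap after word 17.)

7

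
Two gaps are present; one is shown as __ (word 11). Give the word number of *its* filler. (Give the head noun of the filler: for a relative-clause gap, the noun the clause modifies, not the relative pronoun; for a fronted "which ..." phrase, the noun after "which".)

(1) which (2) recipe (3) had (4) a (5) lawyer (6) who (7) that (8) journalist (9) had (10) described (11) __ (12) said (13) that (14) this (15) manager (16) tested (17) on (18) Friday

The marked gap is inside the relative clause, the direct object of "described".
Its filler is the head noun "lawyer" (via "who"), at word 5.
(The other dependency links word 2 to a gap after word 16.)

5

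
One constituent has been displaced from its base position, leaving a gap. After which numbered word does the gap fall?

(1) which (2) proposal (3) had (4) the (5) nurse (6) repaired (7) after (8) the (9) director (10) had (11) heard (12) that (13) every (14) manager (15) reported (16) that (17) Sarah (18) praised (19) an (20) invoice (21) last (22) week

The displaced element is "which proposal" (word 2).
It functions as the direct object of "repaired", so the gap sits immediately after word 6 ("repaired").
Base order: The nurse had repaired which proposal after the director had heard that every manager reported that Sarah praised an invoice last week.

6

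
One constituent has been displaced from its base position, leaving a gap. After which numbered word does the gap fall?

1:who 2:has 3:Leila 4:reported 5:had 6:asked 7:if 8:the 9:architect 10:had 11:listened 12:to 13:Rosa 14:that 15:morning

The displaced element is "who" (word 1).
It is linked across 1 clause boundary (Ø).
It functions as the subject of "asked", so the gap sits immediately after word 4 ("reported").
Base order: Leila has reported who had asked if the architect had listened to Rosa that morning.

4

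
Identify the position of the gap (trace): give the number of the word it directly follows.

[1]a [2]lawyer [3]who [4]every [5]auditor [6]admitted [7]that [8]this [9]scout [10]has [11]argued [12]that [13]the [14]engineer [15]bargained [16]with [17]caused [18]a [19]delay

16

The displaced element is "a lawyer" (word 2).
It is linked across 2 clause boundaries (that → that).
It functions as the object of the preposition "with" of "bargained", so the gap sits immediately after word 16 ("with").
Base order: Every auditor admitted that this scout has argued that the engineer bargained with a lawyer.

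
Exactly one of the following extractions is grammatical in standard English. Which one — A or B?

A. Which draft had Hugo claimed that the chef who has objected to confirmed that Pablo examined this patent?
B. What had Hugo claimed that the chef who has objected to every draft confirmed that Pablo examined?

In A, the wh-phrase is extracted from inside a complex-NP island (relative clause) (introduced by "who"), which blocks movement.
In B, the extraction path crosses only that-complement boundaries, which are transparent.
So B is grammatical.

B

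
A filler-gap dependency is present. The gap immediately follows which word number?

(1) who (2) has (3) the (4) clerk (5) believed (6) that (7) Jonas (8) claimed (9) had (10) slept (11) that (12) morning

The displaced element is "who" (word 1).
It is linked across 2 clause boundaries (that → Ø).
It functions as the subject of "slept", so the gap sits immediately after word 8 ("claimed").
Base order: The clerk has believed that Jonas claimed that who had slept that morning.

8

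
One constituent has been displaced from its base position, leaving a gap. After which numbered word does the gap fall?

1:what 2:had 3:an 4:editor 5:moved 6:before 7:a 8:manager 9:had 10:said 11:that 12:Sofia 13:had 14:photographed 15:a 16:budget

The displaced element is "what" (word 1).
It functions as the direct object of "moved", so the gap sits immediately after word 5 ("moved").
Base order: An editor had moved what before a manager had said that Sofia had photographed a budget.

5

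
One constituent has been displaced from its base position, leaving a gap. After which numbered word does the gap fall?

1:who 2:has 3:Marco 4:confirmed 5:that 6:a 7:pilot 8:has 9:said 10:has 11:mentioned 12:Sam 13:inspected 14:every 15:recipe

The displaced element is "who" (word 1).
It is linked across 2 clause boundaries (that → Ø).
It functions as the subject of "mentioned", so the gap sits immediately after word 9 ("said").
Base order: Marco has confirmed that a pilot has said who has mentioned Sam inspected every recipe.

9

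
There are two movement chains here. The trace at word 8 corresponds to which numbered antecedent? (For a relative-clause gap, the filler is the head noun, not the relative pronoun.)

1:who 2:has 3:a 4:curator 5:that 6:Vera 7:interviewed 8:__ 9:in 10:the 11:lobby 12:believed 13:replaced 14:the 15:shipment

The marked gap is inside the relative clause, the direct object of "interviewed".
Its filler is the head noun "curator" (via "that"), at word 4.
(The other dependency links word 1 to a gap after word 12.)

4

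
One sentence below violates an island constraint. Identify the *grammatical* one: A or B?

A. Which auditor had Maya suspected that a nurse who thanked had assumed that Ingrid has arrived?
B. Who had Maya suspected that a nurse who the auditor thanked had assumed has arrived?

B

In A, the wh-phrase is extracted from inside a complex-NP island (relative clause) (introduced by "who"), which blocks movement.
In B, the extraction path crosses only that-complement boundaries, which are transparent.
So B is grammatical.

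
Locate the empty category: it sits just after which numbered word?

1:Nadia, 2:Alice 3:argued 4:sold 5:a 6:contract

The displaced element is "Nadia" (word 1).
It is linked across 1 clause boundary (Ø).
It functions as the subject of "sold", so the gap sits immediately after word 3 ("argued").
Base order: Alice argued that Nadia sold a contract.

3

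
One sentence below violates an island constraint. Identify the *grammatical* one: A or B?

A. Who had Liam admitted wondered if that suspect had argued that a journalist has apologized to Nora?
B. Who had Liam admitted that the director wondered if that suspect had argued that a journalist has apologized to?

In B, the wh-phrase is extracted from inside a wh-island (introduced by "if"), which blocks movement.
In A, the extraction path crosses only that-complement boundaries, which are transparent.
So A is grammatical.

A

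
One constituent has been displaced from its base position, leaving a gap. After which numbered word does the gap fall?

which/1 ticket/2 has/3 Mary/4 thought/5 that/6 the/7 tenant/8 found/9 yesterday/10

The displaced element is "which ticket" (word 2).
It is linked across 1 clause boundary (that).
It functions as the direct object of "found", so the gap sits immediately after word 9 ("found").
Base order: Mary has thought that the tenant found which ticket yesterday.

9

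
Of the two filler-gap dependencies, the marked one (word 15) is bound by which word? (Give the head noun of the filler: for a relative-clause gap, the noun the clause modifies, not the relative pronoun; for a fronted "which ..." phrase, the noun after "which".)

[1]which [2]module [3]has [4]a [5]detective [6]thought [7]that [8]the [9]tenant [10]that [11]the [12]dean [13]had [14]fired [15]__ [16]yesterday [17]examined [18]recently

9

The marked gap is inside the relative clause, the direct object of "fired".
Its filler is the head noun "tenant" (via "that"), at word 9.
(The other dependency links word 2 to a gap after word 17.)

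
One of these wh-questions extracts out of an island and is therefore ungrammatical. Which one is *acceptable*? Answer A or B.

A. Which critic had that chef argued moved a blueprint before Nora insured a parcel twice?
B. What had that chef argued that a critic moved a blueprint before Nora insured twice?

A

In B, the wh-phrase is extracted from inside an adjunct island (introduced by "before"), which blocks movement.
In A, the extraction path crosses only that-complement boundaries, which are transparent.
So A is grammatical.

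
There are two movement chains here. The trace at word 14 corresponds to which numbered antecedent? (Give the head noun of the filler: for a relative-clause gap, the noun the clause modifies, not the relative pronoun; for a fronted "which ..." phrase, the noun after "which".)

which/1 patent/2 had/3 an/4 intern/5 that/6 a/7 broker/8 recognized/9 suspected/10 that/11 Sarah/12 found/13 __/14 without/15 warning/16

The marked gap is the direct object of "found".
Its filler is the fronted wh-phrase "which patent", at word 2.
(The other dependency links word 5 to a gap after word 9.)

2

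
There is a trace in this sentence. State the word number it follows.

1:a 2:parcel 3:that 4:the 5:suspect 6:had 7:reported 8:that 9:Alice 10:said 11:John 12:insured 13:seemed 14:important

12

The displaced element is "a parcel" (word 2).
It is linked across 2 clause boundaries (that → Ø).
It functions as the direct object of "insured", so the gap sits immediately after word 12 ("insured").
Base order: The suspect had reported that Alice said John insured a parcel.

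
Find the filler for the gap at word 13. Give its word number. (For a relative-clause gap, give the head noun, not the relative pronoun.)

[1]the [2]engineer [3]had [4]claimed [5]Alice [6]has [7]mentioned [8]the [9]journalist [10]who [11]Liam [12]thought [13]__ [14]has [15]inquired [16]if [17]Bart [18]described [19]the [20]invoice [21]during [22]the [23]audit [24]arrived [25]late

9

The gap at 13 is the subject of "inquired", inside a relative clause.
The relative pronoun is "who" (word 10); it is bound by the head noun immediately before it.
Its filler is the head noun "journalist", at word 9.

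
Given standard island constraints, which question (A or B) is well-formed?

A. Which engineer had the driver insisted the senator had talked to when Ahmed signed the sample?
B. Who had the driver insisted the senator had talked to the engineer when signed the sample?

A

In B, the wh-phrase is extracted from inside an adjunct island (introduced by "when"), which blocks movement.
In A, the extraction path crosses only that-complement boundaries, which are transparent.
So A is grammatical.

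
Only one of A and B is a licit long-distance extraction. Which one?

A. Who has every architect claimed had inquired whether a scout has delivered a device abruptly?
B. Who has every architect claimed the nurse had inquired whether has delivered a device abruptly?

In B, the wh-phrase is extracted from inside a wh-island (introduced by "whether"), which blocks movement.
In A, the extraction path crosses only that-complement boundaries, which are transparent.
So A is grammatical.

A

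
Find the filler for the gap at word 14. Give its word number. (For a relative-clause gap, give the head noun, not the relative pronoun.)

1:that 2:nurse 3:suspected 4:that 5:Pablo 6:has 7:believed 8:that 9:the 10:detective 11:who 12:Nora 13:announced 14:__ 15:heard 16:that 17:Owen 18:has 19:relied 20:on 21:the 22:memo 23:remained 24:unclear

The gap at 14 is the subject of "heard", inside a relative clause.
The relative pronoun is "who" (word 11); it is bound by the head noun immediately before it.
Its filler is the head noun "detective", at word 10.

10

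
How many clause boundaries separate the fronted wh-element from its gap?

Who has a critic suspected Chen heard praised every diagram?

"who" is extracted from the subject of "praised".
Boundaries crossed, outermost first: [Ø], [Ø] — 2 in total.

2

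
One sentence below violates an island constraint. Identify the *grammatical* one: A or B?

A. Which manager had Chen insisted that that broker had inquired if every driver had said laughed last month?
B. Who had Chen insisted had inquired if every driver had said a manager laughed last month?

B

In A, the wh-phrase is extracted from inside a wh-island (introduced by "if"), which blocks movement.
In B, the extraction path crosses only that-complement boundaries, which are transparent.
So B is grammatical.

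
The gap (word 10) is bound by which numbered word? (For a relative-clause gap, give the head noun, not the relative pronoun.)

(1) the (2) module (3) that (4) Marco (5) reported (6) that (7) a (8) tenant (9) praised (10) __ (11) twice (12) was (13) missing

The gap at 10 is the object of "praised", inside a relative clause.
The relative pronoun is "that" (word 3); it is bound by the head noun immediately before it.
Its filler is the head noun "module", at word 2.

2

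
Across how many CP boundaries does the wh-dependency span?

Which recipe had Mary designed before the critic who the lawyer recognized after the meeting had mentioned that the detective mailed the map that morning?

"which recipe" originates inside the matrix clause — no clause boundary is crossed.

0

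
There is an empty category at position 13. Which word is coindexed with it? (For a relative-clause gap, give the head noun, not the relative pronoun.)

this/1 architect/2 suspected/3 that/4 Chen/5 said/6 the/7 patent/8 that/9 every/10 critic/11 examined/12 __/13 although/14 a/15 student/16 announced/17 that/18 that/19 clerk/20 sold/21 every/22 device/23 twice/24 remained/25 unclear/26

8

The gap at 13 is the object of "examined", inside a relative clause.
The relative pronoun is "that" (word 9); it is bound by the head noun immediately before it.
Its filler is the head noun "patent", at word 8.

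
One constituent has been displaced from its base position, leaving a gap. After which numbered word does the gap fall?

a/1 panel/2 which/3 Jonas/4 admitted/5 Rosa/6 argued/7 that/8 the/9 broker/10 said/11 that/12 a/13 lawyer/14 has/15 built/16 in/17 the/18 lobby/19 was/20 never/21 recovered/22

16

The displaced element is "a panel" (word 2).
It is linked across 3 clause boundaries (Ø → that → that).
It functions as the direct object of "built", so the gap sits immediately after word 16 ("built").
Base order: Jonas admitted Rosa argued that the broker said that a lawyer has built a panel in the lobby.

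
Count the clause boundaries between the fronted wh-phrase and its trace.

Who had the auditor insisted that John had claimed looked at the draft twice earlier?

2

"who" is extracted from the subject of "looked".
Boundaries crossed, outermost first: [that], [Ø] — 2 in total.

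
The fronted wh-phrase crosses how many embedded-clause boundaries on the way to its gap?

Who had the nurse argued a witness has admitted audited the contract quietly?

"who" is extracted from the subject of "audited".
Boundaries crossed, outermost first: [Ø], [Ø] — 2 in total.

2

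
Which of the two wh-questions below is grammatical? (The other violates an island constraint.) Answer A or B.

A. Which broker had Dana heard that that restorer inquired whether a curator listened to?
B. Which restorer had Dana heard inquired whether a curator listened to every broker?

In A, the wh-phrase is extracted from inside a wh-island (introduced by "whether"), which blocks movement.
In B, the extraction path crosses only that-complement boundaries, which are transparent.
So B is grammatical.

B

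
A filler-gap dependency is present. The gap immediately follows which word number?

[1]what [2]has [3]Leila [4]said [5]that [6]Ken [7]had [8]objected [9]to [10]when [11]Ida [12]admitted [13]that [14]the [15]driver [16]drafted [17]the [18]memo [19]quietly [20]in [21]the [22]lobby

9

The displaced element is "what" (word 1).
It is linked across 1 clause boundary (that).
It functions as the object of the preposition "to" of "objected", so the gap sits immediately after word 9 ("to").
Base order: Leila has said that Ken had objected to what when Ida admitted that the driver drafted the memo quietly in the lobby.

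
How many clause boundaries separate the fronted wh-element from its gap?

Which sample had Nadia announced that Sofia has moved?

"which sample" is extracted from the object of "moved".
Boundaries crossed, outermost first: [that] — 1 in total.

1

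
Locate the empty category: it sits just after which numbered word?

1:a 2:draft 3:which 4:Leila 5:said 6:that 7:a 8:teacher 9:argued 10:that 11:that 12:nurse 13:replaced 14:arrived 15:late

The displaced element is "a draft" (word 2).
It is linked across 2 clause boundaries (that → that).
It functions as the direct object of "replaced", so the gap sits immediately after word 13 ("replaced").
Base order: Leila said that a teacher argued that that nurse replaced a draft.

13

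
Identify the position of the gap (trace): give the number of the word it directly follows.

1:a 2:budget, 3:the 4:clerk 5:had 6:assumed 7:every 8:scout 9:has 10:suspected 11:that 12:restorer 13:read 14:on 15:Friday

The displaced element is "a budget" (word 2).
It is linked across 2 clause boundaries (Ø → Ø).
It functions as the direct object of "read", so the gap sits immediately after word 13 ("read").
Base order: The clerk had assumed every scout has suspected that restorer read a budget on Friday.

13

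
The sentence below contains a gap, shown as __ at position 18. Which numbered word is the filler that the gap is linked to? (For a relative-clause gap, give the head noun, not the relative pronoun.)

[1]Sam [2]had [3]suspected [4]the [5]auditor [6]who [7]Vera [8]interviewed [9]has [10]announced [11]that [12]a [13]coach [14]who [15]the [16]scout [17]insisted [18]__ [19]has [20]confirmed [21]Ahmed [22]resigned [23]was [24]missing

The gap at 18 is the subject of "confirmed", inside a relative clause.
The relative pronoun is "who" (word 14); it is bound by the head noun immediately before it.
Its filler is the head noun "coach", at word 13.

13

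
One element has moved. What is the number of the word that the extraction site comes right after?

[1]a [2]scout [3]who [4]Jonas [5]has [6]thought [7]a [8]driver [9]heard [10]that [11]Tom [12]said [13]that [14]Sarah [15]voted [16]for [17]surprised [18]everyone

16

The displaced element is "a scout" (word 2).
It is linked across 3 clause boundaries (Ø → that → that).
It functions as the object of the preposition "for" of "voted", so the gap sits immediately after word 16 ("for").
Base order: Jonas has thought a driver heard that Tom said that Sarah voted for a scout.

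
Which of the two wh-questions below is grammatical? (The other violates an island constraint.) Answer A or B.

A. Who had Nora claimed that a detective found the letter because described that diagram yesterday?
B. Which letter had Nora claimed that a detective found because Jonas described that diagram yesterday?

B

In A, the wh-phrase is extracted from inside an adjunct island (introduced by "because"), which blocks movement.
In B, the extraction path crosses only that-complement boundaries, which are transparent.
So B is grammatical.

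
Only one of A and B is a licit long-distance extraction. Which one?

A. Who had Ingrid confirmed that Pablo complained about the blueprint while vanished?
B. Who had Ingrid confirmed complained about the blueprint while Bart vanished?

In A, the wh-phrase is extracted from inside an adjunct island (introduced by "while"), which blocks movement.
In B, the extraction path crosses only that-complement boundaries, which are transparent.
So B is grammatical.

B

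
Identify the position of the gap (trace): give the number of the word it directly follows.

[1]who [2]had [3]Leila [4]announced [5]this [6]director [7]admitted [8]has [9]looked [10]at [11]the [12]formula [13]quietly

7

The displaced element is "who" (word 1).
It is linked across 2 clause boundaries (Ø → Ø).
It functions as the subject of "looked", so the gap sits immediately after word 7 ("admitted").
Base order: Leila had announced this director admitted that who has looked at the formula quietly.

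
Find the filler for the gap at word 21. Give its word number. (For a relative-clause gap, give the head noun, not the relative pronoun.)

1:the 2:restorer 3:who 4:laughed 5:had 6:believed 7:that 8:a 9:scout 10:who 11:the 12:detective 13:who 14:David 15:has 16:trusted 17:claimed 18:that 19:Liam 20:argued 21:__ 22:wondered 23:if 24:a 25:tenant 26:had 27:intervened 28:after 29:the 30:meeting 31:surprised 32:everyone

9

The gap at 21 is the subject of "wondered", inside a relative clause.
The relative pronoun is "who" (word 10); it is bound by the head noun immediately before it.
Its filler is the head noun "scout", at word 9.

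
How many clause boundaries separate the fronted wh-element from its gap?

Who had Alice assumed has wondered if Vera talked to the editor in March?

1

"who" is extracted from the subject of "wondered".
Boundaries crossed, outermost first: [Ø] — 1 in total.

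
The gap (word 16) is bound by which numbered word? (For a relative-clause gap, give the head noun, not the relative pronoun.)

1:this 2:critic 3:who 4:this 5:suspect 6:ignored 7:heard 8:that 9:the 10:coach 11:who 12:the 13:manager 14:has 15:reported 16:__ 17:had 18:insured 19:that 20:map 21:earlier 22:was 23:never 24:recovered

10

The gap at 16 is the subject of "insured", inside a relative clause.
The relative pronoun is "who" (word 11); it is bound by the head noun immediately before it.
Its filler is the head noun "coach", at word 10.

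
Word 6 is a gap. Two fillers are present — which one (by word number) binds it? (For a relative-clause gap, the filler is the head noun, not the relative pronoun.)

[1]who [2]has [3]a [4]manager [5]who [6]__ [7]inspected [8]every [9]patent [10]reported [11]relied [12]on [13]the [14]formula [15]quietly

4

The marked gap is inside the relative clause, the subject of "inspected".
Its filler is the head noun "manager" (via "who"), at word 4.
(The other dependency links word 1 to a gap after word 10.)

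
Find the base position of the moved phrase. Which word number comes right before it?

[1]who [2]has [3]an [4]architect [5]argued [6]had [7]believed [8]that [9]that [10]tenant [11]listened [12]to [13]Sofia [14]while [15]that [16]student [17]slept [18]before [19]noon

5

The displaced element is "who" (word 1).
It is linked across 1 clause boundary (Ø).
It functions as the subject of "believed", so the gap sits immediately after word 5 ("argued").
Base order: An architect has argued who had believed that that tenant listened to Sofia while that student slept before noon.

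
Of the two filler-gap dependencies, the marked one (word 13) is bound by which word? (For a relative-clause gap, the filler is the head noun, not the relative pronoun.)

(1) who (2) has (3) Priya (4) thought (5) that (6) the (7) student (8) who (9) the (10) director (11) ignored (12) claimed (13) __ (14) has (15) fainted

The marked gap is the subject of "fainted".
Its filler is the fronted wh-phrase "who", at word 1.
(The other dependency links word 7 to a gap after word 11.)

1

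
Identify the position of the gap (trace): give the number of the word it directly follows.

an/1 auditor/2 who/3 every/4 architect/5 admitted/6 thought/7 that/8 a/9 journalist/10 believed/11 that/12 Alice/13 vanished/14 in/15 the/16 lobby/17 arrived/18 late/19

The displaced element is "an auditor" (word 2).
It is linked across 1 clause boundary (Ø).
It functions as the subject of "thought", so the gap sits immediately after word 6 ("admitted").
Base order: Every architect admitted that an auditor thought that a journalist believed that Alice vanished in the lobby.

6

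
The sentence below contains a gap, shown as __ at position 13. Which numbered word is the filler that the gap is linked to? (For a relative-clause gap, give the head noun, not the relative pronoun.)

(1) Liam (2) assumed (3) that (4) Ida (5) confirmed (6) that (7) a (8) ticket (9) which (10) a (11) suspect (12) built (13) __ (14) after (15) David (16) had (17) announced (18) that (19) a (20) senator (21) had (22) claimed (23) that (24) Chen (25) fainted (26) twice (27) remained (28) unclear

The gap at 13 is the object of "built", inside a relative clause.
The relative pronoun is "which" (word 9); it is bound by the head noun immediately before it.
Its filler is the head noun "ticket", at word 8.

8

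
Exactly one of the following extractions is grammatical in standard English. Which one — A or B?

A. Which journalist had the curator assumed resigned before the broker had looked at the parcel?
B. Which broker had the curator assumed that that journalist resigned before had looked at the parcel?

A

In B, the wh-phrase is extracted from inside an adjunct island (introduced by "before"), which blocks movement.
In A, the extraction path crosses only that-complement boundaries, which are transparent.
So A is grammatical.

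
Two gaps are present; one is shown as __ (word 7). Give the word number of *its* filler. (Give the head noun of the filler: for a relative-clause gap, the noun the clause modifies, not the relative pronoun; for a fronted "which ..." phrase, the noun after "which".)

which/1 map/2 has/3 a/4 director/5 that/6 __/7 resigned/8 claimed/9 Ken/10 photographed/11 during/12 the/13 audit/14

The marked gap is inside the relative clause, the subject of "resigned".
Its filler is the head noun "director" (via "that"), at word 5.
(The other dependency links word 2 to a gap after word 11.)

5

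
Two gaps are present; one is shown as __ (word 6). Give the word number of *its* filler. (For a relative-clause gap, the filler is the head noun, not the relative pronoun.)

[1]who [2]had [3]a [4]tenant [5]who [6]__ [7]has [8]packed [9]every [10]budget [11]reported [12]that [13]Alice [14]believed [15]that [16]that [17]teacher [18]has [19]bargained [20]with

The marked gap is inside the relative clause, the subject of "packed".
Its filler is the head noun "tenant" (via "who"), at word 4.
(The other dependency links word 1 to a gap after word 20.)

4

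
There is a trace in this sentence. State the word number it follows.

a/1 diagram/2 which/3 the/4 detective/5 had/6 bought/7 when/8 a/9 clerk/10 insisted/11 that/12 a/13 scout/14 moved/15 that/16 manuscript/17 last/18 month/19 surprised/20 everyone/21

7

The displaced element is "a diagram" (word 2).
It functions as the direct object of "bought", so the gap sits immediately after word 7 ("bought").
Base order: The detective had bought a diagram when a clerk insisted that a scout moved that manuscript last month.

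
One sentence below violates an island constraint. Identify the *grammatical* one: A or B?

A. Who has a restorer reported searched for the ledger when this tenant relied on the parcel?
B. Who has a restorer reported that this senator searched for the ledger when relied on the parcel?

A

In B, the wh-phrase is extracted from inside an adjunct island (introduced by "when"), which blocks movement.
In A, the extraction path crosses only that-complement boundaries, which are transparent.
So A is grammatical.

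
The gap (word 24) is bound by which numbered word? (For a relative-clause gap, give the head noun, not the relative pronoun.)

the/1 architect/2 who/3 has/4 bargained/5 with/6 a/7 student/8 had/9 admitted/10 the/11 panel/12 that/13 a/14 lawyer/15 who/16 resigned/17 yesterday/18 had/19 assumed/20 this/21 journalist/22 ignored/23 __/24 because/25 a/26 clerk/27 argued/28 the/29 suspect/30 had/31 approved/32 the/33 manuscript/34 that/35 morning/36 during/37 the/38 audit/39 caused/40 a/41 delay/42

The gap at 24 is the object of "ignored", inside a relative clause.
The relative pronoun is "that" (word 13); it is bound by the head noun immediately before it.
Its filler is the head noun "panel", at word 12.

12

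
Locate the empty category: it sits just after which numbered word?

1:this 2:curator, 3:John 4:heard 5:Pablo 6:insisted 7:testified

6

The displaced element is "this curator" (word 2).
It is linked across 2 clause boundaries (Ø → Ø).
It functions as the subject of "testified", so the gap sits immediately after word 6 ("insisted").
Base order: John heard Pablo insisted this curator testified.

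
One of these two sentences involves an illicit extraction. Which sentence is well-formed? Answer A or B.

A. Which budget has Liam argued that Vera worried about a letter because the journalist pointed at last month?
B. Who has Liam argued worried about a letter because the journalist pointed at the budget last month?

In A, the wh-phrase is extracted from inside an adjunct island (introduced by "because"), which blocks movement.
In B, the extraction path crosses only that-complement boundaries, which are transparent.
So B is grammatical.

B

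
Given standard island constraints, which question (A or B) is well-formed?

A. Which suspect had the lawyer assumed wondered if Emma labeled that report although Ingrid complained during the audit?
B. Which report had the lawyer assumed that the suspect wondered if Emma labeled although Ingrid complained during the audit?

A

In B, the wh-phrase is extracted from inside a wh-island (introduced by "if"), which blocks movement.
In A, the extraction path crosses only that-complement boundaries, which are transparent.
So A is grammatical.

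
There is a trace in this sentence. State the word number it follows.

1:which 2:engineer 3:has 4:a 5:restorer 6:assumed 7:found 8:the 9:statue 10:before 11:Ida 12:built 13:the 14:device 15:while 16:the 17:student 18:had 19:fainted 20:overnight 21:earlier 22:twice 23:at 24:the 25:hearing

6

The displaced element is "which engineer" (word 2).
It is linked across 1 clause boundary (Ø).
It functions as the subject of "found", so the gap sits immediately after word 6 ("assumed").
Base order: A restorer has assumed which engineer found the statue before Ida built the device while the student had fainted overnight earlier twice at the hearing.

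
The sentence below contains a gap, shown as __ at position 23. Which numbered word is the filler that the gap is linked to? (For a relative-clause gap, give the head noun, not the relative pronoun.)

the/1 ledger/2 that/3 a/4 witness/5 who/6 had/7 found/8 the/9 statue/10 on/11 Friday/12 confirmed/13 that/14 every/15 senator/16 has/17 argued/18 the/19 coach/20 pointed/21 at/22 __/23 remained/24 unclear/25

2

The gap at 23 is the prepositional object of "pointed", inside a relative clause.
The relative pronoun is "that" (word 3); it is bound by the head noun immediately before it.
Its filler is the head noun "ledger", at word 2.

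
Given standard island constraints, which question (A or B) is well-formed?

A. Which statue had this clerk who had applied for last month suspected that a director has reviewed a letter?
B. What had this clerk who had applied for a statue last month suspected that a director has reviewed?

B

In A, the wh-phrase is extracted from inside a complex-NP island (relative clause) (introduced by "who"), which blocks movement.
In B, the extraction path crosses only that-complement boundaries, which are transparent.
So B is grammatical.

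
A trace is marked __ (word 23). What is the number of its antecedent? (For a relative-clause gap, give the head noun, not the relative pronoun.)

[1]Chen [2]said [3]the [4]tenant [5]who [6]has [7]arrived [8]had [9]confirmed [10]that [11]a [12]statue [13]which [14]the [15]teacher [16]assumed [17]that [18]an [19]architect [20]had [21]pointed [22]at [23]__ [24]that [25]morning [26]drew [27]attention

12

The gap at 23 is the prepositional object of "pointed", inside a relative clause.
The relative pronoun is "which" (word 13); it is bound by the head noun immediately before it.
Its filler is the head noun "statue", at word 12.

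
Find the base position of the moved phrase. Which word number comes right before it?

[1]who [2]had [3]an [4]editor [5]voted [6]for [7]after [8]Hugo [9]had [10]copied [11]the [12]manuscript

6

The displaced element is "who" (word 1).
It functions as the object of the preposition "for" of "voted", so the gap sits immediately after word 6 ("for").
Base order: An editor had voted for who after Hugo had copied the manuscript.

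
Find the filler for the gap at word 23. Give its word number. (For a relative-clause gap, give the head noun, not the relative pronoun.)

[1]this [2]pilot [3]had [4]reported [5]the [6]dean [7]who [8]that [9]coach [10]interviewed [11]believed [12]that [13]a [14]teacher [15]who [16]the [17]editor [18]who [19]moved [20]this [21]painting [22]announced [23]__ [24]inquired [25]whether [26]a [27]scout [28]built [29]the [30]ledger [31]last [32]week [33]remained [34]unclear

The gap at 23 is the subject of "inquired", inside a relative clause.
The relative pronoun is "who" (word 15); it is bound by the head noun immediately before it.
Its filler is the head noun "teacher", at word 14.

14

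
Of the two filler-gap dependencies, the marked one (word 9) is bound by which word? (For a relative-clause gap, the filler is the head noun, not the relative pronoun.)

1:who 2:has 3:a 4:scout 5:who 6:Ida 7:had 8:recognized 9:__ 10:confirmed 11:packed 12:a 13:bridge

4

The marked gap is inside the relative clause, the direct object of "recognized".
Its filler is the head noun "scout" (via "who"), at word 4.
(The other dependency links word 1 to a gap after word 10.)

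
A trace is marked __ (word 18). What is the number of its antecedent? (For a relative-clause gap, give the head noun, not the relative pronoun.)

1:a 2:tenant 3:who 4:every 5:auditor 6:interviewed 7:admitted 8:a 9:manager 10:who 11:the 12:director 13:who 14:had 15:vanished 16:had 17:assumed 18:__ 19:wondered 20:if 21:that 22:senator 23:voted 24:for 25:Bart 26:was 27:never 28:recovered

The gap at 18 is the subject of "wondered", inside a relative clause.
The relative pronoun is "who" (word 10); it is bound by the head noun immediately before it.
Its filler is the head noun "manager", at word 9.

9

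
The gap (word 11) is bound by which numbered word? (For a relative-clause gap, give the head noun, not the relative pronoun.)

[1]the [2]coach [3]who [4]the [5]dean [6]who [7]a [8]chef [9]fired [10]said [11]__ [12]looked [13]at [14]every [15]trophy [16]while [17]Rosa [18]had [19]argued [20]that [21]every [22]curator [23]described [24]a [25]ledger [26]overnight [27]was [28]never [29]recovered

2

The gap at 11 is the subject of "looked", inside a relative clause.
The relative pronoun is "who" (word 3); it is bound by the head noun immediately before it.
Its filler is the head noun "coach", at word 2.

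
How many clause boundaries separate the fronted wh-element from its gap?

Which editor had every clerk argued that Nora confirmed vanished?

"which editor" is extracted from the subject of "vanished".
Boundaries crossed, outermost first: [that], [Ø] — 2 in total.

2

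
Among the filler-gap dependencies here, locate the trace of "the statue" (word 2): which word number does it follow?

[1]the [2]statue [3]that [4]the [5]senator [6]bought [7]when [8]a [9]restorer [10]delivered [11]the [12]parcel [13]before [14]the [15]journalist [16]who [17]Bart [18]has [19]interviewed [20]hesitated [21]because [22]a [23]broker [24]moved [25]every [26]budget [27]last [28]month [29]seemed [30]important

6

The displaced element is "the statue" (word 2).
It functions as the direct object of "bought", so the gap sits immediately after word 6 ("bought").
Base order: The senator bought the statue when a restorer delivered the parcel before the journalist who Bart has interviewed hesitated because a broker moved every budget last month.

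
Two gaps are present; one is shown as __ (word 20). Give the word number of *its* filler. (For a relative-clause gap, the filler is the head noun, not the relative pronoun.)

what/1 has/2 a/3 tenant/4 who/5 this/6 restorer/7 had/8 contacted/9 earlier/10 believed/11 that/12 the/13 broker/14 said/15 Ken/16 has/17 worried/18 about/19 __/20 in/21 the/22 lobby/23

The marked gap is the object of the preposition "about" of "worried".
Its filler is the fronted wh-phrase "what", at word 1.
(The other dependency links word 4 to a gap after word 9.)

1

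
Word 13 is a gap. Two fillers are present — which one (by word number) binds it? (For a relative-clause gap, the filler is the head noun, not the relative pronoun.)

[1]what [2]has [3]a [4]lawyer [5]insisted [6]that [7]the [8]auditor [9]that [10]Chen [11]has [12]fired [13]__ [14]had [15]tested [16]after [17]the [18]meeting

The marked gap is inside the relative clause, the direct object of "fired".
Its filler is the head noun "auditor" (via "that"), at word 8.
(The other dependency links word 1 to a gap after word 15.)

8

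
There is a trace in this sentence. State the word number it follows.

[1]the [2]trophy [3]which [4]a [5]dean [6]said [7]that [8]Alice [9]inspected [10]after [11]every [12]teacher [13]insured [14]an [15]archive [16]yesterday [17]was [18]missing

9

The displaced element is "the trophy" (word 2).
It is linked across 1 clause boundary (that).
It functions as the direct object of "inspected", so the gap sits immediately after word 9 ("inspected").
Base order: A dean said that Alice inspected the trophy after every teacher insured an archive yesterday.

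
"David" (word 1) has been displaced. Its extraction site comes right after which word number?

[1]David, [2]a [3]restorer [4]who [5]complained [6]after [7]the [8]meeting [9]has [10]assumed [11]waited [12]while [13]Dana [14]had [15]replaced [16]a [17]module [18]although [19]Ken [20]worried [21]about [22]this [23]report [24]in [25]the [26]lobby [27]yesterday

10

The displaced element is "David" (word 1).
It is linked across 1 clause boundary (Ø).
It functions as the subject of "waited", so the gap sits immediately after word 10 ("assumed").
Base order: A restorer who complained after the meeting has assumed that David waited while Dana had replaced a module although Ken worried about this report in the lobby yesterday.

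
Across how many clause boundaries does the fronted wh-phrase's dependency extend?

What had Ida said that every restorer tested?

"what" is extracted from the object of "tested".
Boundaries crossed, outermost first: [that] — 1 in total.

1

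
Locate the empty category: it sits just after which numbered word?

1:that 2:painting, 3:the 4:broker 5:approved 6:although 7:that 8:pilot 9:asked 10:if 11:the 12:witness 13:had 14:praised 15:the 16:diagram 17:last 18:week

The displaced element is "that painting" (word 2).
It functions as the direct object of "approved", so the gap sits immediately after word 5 ("approved").
Base order: The broker approved that painting although that pilot asked if the witness had praised the diagram last week.

5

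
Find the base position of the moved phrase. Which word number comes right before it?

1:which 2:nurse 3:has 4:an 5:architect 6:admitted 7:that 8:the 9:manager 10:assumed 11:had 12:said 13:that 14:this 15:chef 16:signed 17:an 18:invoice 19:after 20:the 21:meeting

10

The displaced element is "which nurse" (word 2).
It is linked across 2 clause boundaries (that → Ø).
It functions as the subject of "said", so the gap sits immediately after word 10 ("assumed").
Base order: An architect has admitted that the manager assumed which nurse had said that this chef signed an invoice after the meeting.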